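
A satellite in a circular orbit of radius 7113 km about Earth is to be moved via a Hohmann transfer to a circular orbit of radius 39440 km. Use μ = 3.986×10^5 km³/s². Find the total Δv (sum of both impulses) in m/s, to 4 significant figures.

The Hohmann ellipse has a_t = (r₁ + r₂)/2 = 23276.5 km.
Circular speed at r₁: v₁ = √(μ/r₁) = √(3.986×10^5/7113) = 7.486 km/s.
On the transfer ellipse at r₁, vis-viva gives v_p = √[μ(2/r₁ − 1/a_t)] = 9.744 km/s.
First burn Δv₁ = |v_p − v₁| = 2.258 km/s.
Circular speed at r₂: v₂ = √(μ/r₂) = 3.179 km/s.
Transfer-orbit speed at r₂: v_a = √[μ(2/r₂ − 1/a_t)] = 1.757 km/s.
Second burn Δv₂ = |v₂ − v_a| = 1.422 km/s.
Total Δv = Δv₁ + Δv₂ = 3.680 km/s.

Δv = 3680 m/s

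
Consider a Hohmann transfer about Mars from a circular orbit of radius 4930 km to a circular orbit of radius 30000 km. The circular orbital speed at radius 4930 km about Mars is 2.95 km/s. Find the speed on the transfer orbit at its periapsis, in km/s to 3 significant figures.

From the circular-orbit relation v² = μ/r at r = 4930 km: μ = v²r = (2.95)² × 4930 = 42903.3 km³/s².
Transfer-ellipse semi-major axis a_t = (r₁ + r₂)/2 = (4930 + 30000)/2 = 17465 km.
The periapsis of the transfer ellipse is at r = 4930 km.
Applying v² = μ(2/r − 1/a_t): v = 3.866 km/s.

v = 3.87 km/s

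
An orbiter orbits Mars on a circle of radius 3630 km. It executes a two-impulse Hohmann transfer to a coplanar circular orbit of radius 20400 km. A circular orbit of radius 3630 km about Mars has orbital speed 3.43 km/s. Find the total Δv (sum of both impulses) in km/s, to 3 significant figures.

From the circular-orbit relation v² = μ/r at r = 3630 km: μ = v²r = (3.43)² × 3630 = 42706.6 km³/s².
The Hohmann ellipse has a_t = (r₁ + r₂)/2 = 12015 km.
Circular speed at r₁: v₁ = √(μ/r₁) = √(42706.6/3630) = 3.430 km/s.
Transfer-orbit speed at r₁ (vis-viva): v_p = √[μ(2/r₁ − 1/a_t)] = 4.469 km/s.
First burn Δv₁ = |v_p − v₁| = 1.039 km/s.
At r₂, v₂ = √(μ/r₂) = 1.4469 km/s.
Transfer-orbit speed at r₂: v_a = √[μ(2/r₂ − 1/a_t)] = 0.79529 km/s.
Second burn Δv₂ = |v₂ − v_a| = 0.6516 km/s.
Total Δv = Δv₁ + Δv₂ = 1.691 km/s.

Δv = 1.69 km/s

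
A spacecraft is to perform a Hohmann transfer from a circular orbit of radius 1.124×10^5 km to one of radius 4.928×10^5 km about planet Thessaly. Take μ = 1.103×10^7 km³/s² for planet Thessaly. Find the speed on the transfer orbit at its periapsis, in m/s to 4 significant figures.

v = 12640 m/s

The Hohmann ellipse has a_t = (r₁ + r₂)/2 = 3.026×10^5 km.
The periapsis of the transfer ellipse is at r = 1.124×10^5 km.
Vis-viva: v = √[μ(2/r − 1/a_t)] = √[1.103×10^7 × (2/1.124×10^5 − 1/3.026×10^5)] = 12.64 km/s.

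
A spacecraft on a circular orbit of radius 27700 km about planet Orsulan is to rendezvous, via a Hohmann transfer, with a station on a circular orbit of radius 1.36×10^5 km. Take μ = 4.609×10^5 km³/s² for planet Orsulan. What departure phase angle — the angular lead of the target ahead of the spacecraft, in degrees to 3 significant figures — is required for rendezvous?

φ = 96.0°

Semi-major axis of the transfer orbit: a_t = (27700 + 1.360×10^5)/2 = 81850 km.
Transfer time t = π√(a_t³/μ) = 1.0836×10^5 s.
The target's mean motion on its circular orbit is ω₂ = √(μ/r₂³) = 1.3536×10^-5 rad/s.
Angle swept by the target during transfer: ω₂·t = 1.4668 rad = 84.04°.
Arrival is 180° from departure on the ellipse, so φ = 180° − 84.04° = 96.0°.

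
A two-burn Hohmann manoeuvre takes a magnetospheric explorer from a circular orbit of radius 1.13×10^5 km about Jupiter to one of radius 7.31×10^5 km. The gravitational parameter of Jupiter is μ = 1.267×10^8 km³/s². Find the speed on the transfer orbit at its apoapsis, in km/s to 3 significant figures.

The Hohmann ellipse has a_t = (r₁ + r₂)/2 = 4.220×10^5 km.
The apoapsis of the transfer ellipse is at r = 7.310×10^5 km.
Applying v² = μ(2/r − 1/a_t): v = 6.813 km/s.

v = 6.81 km/s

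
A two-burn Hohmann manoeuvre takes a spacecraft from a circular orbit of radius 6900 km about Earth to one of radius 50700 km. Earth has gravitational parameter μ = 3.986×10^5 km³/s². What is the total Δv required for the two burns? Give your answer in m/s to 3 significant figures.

Semi-major axis of the transfer orbit: a_t = (6900 + 50700)/2 = 28800 km.
At r₁ the circular-orbit speed is v₁ = √(μ/r₁) = 7.60053 km/s.
On the transfer ellipse at r₁, vis-viva equation gives v_p = √[μ(2/r₁ − 1/a_t)] = 10.0844 km/s.
First burn Δv₁ = |v_p − v₁| = 2.484 km/s.
At r₂, v₂ = √(μ/r₂) = 2.80391 km/s.
Transfer-orbit speed at r₂: v_a = √[μ(2/r₂ − 1/a_t)] = 1.37244 km/s.
Second burn Δv₂ = |v₂ − v_a| = 1.431 km/s.
Total Δv = Δv₁ + Δv₂ = 3.915 km/s.

Δv = 3920 m/s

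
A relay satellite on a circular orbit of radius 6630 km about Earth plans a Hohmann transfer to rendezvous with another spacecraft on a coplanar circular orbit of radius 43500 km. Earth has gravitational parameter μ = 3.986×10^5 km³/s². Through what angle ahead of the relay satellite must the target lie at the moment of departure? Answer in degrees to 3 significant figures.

Semi-major axis of the transfer orbit: a_t = (6630 + 43500)/2 = 25065 km.
The half-period of the transfer ellipse is t = π√(a_t³/μ) = 19746 s.
Target angular speed ω₂ = √(μ/r₂³) = 6.9588×10^-5 rad/s.
Angle swept by the target during transfer: ω₂·t = 1.3741 rad = 78.73°.
The relay satellite traverses 180° on the transfer ellipse, so the target must lead by 180° − 78.73° = 101°.

φ = 101°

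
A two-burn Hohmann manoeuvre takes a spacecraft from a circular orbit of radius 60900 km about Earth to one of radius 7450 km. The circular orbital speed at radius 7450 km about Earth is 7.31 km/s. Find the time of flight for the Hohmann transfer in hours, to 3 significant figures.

t = 8.74 hours

From the circular-orbit relation v² = μ/r at r = 7450 km: μ = v²r = (7.31)² × 7450 = 3.98099×10^5 km³/s².
Semi-major axis of the transfer orbit: a_t = (60900 + 7450)/2 = 34175 km.
Half the transfer-orbit period gives t = π√(a_t³/μ) = 31460 s.
Converting: 31460 s ÷ 3600 s/hour = 8.74 hours.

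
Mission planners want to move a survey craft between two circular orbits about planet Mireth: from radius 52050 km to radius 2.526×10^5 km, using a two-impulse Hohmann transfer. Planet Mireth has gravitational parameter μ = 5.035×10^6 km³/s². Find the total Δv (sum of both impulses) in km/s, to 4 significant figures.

Δv = 4.685 km/s

The Hohmann ellipse has a_t = (r₁ + r₂)/2 = 1.52325×10^5 km.
Circular speed at r₁: v₁ = √(μ/r₁) = √(5.035×10^6/52050) = 9.8353 km/s.
Transfer-orbit speed at r₁ (vis-viva): v_p = √[μ(2/r₁ − 1/a_t)] = 12.665 km/s.
First burn Δv₁ = |v_p − v₁| = 2.830 km/s.
At r₂, v₂ = √(μ/r₂) = 4.465 km/s.
Transfer-orbit speed at r₂: v_a = √[μ(2/r₂ − 1/a_t)] = 2.610 km/s.
Second burn Δv₂ = |v₂ − v_a| = 1.855 km/s.
Δv = Δv₁ + Δv₂ = 2.830 + 1.855 = 4.685 km/s.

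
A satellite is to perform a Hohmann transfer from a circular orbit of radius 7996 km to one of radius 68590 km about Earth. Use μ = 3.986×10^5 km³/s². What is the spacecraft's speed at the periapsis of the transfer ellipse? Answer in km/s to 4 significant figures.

v = 9.449 km/s

Semi-major axis of the transfer orbit: a_t = (7996 + 68590)/2 = 38293 km.
At periapsis, r = 7996 km.
From the vis-viva equation, v = √[μ(2/r − 1/a_t)] = 9.449 km/s.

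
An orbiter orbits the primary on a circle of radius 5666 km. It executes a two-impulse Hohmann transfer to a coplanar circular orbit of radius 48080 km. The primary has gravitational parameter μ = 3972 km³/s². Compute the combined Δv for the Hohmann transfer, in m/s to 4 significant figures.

Transfer-ellipse semi-major axis a_t = (r₁ + r₂)/2 = (5666 + 48080)/2 = 26873 km.
Circular speed at r₁: v₁ = √(μ/r₁) = √(3972/5666) = 0.8373 km/s.
On the transfer ellipse at r₁, v² = μ(2/r − 1/a) gives v_p = √[μ(2/r₁ − 1/a_t)] = 1.120 km/s.
First burn Δv₁ = |v_p − v₁| = 0.2827 km/s.
Circular speed at r₂: v₂ = √(μ/r₂) = 0.2874 km/s.
Transfer-orbit speed at r₂: v_a = √[μ(2/r₂ − 1/a_t)] = 0.1320 km/s.
Second burn Δv₂ = |v₂ − v_a| = 0.1554 km/s.
Δv = Δv₁ + Δv₂ = 0.2827 + 0.1554 = 0.4381 km/s.

Δv = 438.1 m/s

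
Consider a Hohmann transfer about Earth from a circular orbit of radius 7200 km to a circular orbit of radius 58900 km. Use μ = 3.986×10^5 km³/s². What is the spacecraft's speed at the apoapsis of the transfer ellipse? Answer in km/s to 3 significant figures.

v = 1.21 km/s

The Hohmann ellipse has a_t = (r₁ + r₂)/2 = 33050 km.
At apoapsis, r = 58900 km.
Vis-viva: v = √[μ(2/r − 1/a_t)] = √[3.986×10^5 × (2/58900 − 1/33050)] = 1.214 km/s.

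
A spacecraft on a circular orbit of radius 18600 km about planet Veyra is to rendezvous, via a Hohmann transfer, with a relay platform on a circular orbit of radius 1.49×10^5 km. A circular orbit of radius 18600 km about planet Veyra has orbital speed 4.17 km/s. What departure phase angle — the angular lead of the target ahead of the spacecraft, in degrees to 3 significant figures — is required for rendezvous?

φ = 104°

From the circular-orbit relation v² = μ/r at r = 18600 km: μ = v²r = (4.17)² × 18600 = 3.23434×10^5 km³/s².
The Hohmann ellipse has a_t = (r₁ + r₂)/2 = 83800 km.
Transfer time t = π√(a_t³/μ) = 1.340×10^5 s.
Target angular speed ω₂ = √(μ/r₂³) = 9.888×10^-6 rad/s.
Angle swept by the target during transfer: ω₂·t = 1.325 rad = 75.92°.
The spacecraft traverses 180° on the transfer ellipse, so the target must lead by 180° − 75.92° = 104°.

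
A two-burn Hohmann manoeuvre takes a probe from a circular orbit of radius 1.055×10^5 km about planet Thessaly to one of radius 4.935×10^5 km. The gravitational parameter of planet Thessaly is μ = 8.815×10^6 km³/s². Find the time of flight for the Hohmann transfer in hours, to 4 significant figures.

t = 48.18 hours

Transfer-ellipse semi-major axis a_t = (r₁ + r₂)/2 = (1.055×10^5 + 4.935×10^5)/2 = 2.995×10^5 km.
By Kepler's third law the transfer-orbit period is T = 2π√(a_t³/μ), so t = T/2 = 1.73434×10^5 s.
Converting: 1.73434×10^5 s ÷ 3600 s/hour = 48.18 hours.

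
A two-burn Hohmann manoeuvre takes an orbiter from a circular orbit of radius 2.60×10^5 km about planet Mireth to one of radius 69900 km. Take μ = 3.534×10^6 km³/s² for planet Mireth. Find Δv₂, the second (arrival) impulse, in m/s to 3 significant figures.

Δv₂ = 1820 m/s

Semi-major axis of the transfer orbit: a_t = (2.600×10^5 + 69900)/2 = 1.6495×10^5 km.
On the circular orbit at r = 69900 km, v_c = √(μ/r) = 7.110 km/s.
Transfer-orbit speed at the same r (vis-viva, a = a_t): v_t = √[μ(2/r − 1/a_t)] = 8.927 km/s.
Δv₂ = |v_t − v_c| = |8.927 − 7.110| = 1.817 km/s.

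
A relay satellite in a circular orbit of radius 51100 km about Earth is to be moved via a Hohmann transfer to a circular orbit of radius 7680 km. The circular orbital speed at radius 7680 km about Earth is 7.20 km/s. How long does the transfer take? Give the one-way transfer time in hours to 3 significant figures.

From the circular-orbit relation v² = μ/r at r = 7680 km: μ = v²r = (7.20)² × 7680 = 3.98131×10^5 km³/s².
The Hohmann ellipse has a_t = (r₁ + r₂)/2 = 29390 km.
Transfer time t = π√(a_t³/μ) = π√((29390)³ / 3.98131×10^5) = 25090 s.
Converting: 25090 s ÷ 3600 s/hour = 6.97 hours.

t = 6.97 hours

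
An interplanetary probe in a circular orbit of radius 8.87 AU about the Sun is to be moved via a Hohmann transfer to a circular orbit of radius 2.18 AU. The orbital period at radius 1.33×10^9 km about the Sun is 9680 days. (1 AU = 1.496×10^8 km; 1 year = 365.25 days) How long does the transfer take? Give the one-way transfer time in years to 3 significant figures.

From Kepler's third law T² = 4π²r³/μ at r = 1.33×10^9 km, T = 9680 days = 9680 × 86400 s = 8.36352×10^8 s: μ = 4π²r³/T² = 1.32781×10^11 km³/s².
In km: r₁ = 8.87 × 1.496×10^8 = 1.326952×10^9 km; r₂ = 2.18 × 1.496×10^8 = 3.26128×10^8 km.
The Hohmann ellipse has a_t = (r₁ + r₂)/2 = 8.2654×10^8 km.
By Kepler's third law the transfer-orbit period is T = 2π√(a_t³/μ), so t = T/2 = 2.049×10^8 s.
Converting: 2.049×10^8 s ÷ 3.15576×10^7 s/year (365.25 × 86400) = 6.49 years.

t = 6.49 years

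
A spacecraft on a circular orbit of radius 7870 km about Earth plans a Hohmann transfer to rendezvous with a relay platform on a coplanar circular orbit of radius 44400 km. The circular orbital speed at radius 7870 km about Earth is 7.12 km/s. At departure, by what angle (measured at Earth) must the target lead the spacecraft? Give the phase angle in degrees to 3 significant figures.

φ = 98.7°

From the circular-orbit relation v² = μ/r at r = 7870 km: μ = v²r = (7.12)² × 7870 = 3.98965×10^5 km³/s².
The Hohmann ellipse has a_t = (r₁ + r₂)/2 = 26135 km.
The half-period of the transfer ellipse is t = π√(a_t³/μ) = 21014.4 s.
Target angular speed ω₂ = √(μ/r₂³) = 6.75139×10^-5 rad/s.
Angle swept by the target during transfer: ω₂·t = 1.4188 rad = 81.29°.
The spacecraft traverses 180° on the transfer ellipse, so the target must lead by 180° − 81.29° = 98.7°.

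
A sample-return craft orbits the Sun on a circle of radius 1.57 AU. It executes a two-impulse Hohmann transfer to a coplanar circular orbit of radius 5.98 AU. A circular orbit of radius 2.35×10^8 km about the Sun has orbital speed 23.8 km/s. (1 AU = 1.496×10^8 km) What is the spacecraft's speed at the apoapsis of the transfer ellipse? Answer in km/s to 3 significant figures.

v = 7.87 km/s

From the circular-orbit relation v² = μ/r at r = 2.35×10^8 km: μ = v²r = (23.8)² × 2.35×10^8 = 1.33113×10^11 km³/s².
In km: r₁ = 1.57 × 1.496×10^8 = 2.34872×10^8 km; r₂ = 5.98 × 1.496×10^8 = 8.94608×10^8 km.
Semi-major axis of the transfer orbit: a_t = (2.34872×10^8 + 8.94608×10^8)/2 = 5.6474×10^8 km.
The apoapsis of the transfer ellipse is at r = 8.94608×10^8 km.
Vis-viva: v = √[μ(2/r − 1/a_t)] = √[1.33113×10^11 × (2/8.94608×10^8 − 1/5.6474×10^8)] = 7.867 km/s.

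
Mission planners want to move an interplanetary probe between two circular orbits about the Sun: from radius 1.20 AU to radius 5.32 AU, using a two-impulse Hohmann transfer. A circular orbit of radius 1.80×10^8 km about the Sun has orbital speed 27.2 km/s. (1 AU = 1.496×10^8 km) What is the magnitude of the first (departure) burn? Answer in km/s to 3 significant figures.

From the circular-orbit relation v² = μ/r at r = 1.80×10^8 km: μ = v²r = (27.2)² × 1.80×10^8 = 1.33171×10^11 km³/s².
In km: r₁ = 1.20 × 1.496×10^8 = 1.7952×10^8 km; r₂ = 5.32 × 1.496×10^8 = 7.95872×10^8 km.
Transfer-ellipse semi-major axis a_t = (r₁ + r₂)/2 = (1.7952×10^8 + 7.95872×10^8)/2 = 4.87696×10^8 km.
Circular speed at r = 1.7952×10^8 km: v_c = √(μ/r) = 27.236 km/s.
Vis-viva on the transfer ellipse at r = 1.7952×10^8 km gives v_t = √[μ(2/r − 1/a_t)] = 34.793 km/s.
Δv₁ = |v_t − v_c| = |34.793 − 27.236| = 7.557 km/s.

Δv₁ = 7.56 km/s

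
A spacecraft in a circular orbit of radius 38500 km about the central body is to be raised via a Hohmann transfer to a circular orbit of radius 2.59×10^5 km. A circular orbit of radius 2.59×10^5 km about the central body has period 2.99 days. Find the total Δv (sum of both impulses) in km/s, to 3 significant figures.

From Kepler's third law T² = 4π²r³/μ at r = 2.59×10^5 km, T = 2.99 days = 2.99 × 86400 s = 2.58336×10^5 s: μ = 4π²r³/T² = 1.02775×10^7 km³/s².
The Hohmann ellipse has a_t = (r₁ + r₂)/2 = 1.4875×10^5 km.
Circular speed at r₁: v₁ = √(μ/r₁) = √(1.02775×10^7/38500) = 16.33858 km/s.
Transfer-orbit speed at r₁ (vis-viva): v_p = √[μ(2/r₁ − 1/a_t)] = 21.55935 km/s.
First burn Δv₁ = |v_p − v₁| = 5.2208 km/s.
Circular speed at r₂: v₂ = √(μ/r₂) = 6.29933 km/s.
Transfer-orbit speed at r₂: v_a = √[μ(2/r₂ − 1/a_t)] = 3.20477 km/s.
Second burn Δv₂ = |v₂ − v_a| = 3.0946 km/s.
Δv = Δv₁ + Δv₂ = 5.2208 + 3.0946 = 8.315 km/s.

Δv = 8.32 km/s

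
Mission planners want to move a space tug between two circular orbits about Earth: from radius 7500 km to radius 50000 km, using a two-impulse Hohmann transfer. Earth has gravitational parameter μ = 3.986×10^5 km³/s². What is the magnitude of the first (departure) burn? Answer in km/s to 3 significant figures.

Transfer-ellipse semi-major axis a_t = (r₁ + r₂)/2 = (7500 + 50000)/2 = 28750 km.
Circular speed at r = 7500 km: v_c = √(μ/r) = 7.290 km/s.
Transfer-orbit speed at the same r (vis-viva, a = a_t): v_t = √[μ(2/r − 1/a_t)] = 9.614 km/s.
Δv₁ = |v_t − v_c| = |9.614 − 7.290| = 2.324 km/s.

Δv₁ = 2.32 km/s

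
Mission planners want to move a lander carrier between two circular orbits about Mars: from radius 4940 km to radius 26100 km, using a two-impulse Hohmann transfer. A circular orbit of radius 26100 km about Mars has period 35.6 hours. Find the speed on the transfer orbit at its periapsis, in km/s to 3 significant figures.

From Kepler's third law T² = 4π²r³/μ at r = 26100 km, T = 35.6 hours = 35.6 × 3600 s = 1.2816×10^5 s: μ = 4π²r³/T² = 42734.3 km³/s².
Semi-major axis of the transfer orbit: a_t = (4940 + 26100)/2 = 15520 km.
The periapsis of the transfer ellipse is at r = 4940 km.
Vis-viva: v = √[μ(2/r − 1/a_t)] = √[42734.3 × (2/4940 − 1/15520)] = 3.814 km/s.

v = 3.81 km/s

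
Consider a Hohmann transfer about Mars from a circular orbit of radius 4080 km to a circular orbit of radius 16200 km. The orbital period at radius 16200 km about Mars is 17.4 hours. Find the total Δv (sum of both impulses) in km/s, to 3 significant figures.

From Kepler's third law T² = 4π²r³/μ at r = 16200 km, T = 17.4 hours = 17.4 × 3600 s = 62640 s: μ = 4π²r³/T² = 42776.1 km³/s².
The Hohmann ellipse has a_t = (r₁ + r₂)/2 = 10140 km.
At r₁ the circular-orbit speed is v₁ = √(μ/r₁) = 3.2380 km/s.
Transfer-orbit speed at r₁ (vis-viva): v_p = √[μ(2/r₁ − 1/a_t)] = 4.0927 km/s.
First burn Δv₁ = |v_p − v₁| = 0.8547 km/s.
At r₂, v₂ = √(μ/r₂) = 1.6250 km/s.
Transfer-orbit speed at r₂: v_a = √[μ(2/r₂ − 1/a_t)] = 1.0308 km/s.
Second burn Δv₂ = |v₂ − v_a| = 0.5942 km/s.
Total Δv = Δv₁ + Δv₂ = 1.449 km/s.

Δv = 1.45 km/s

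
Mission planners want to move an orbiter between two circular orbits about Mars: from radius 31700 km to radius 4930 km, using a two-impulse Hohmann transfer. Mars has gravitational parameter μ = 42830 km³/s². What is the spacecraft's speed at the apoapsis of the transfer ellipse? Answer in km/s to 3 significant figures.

The Hohmann ellipse has a_t = (r₁ + r₂)/2 = 18315 km.
At apoapsis, r = 31700 km.
Vis-viva: v = √[μ(2/r − 1/a_t)] = √[42830 × (2/31700 − 1/18315)] = 0.6031 km/s.

v = 0.603 km/s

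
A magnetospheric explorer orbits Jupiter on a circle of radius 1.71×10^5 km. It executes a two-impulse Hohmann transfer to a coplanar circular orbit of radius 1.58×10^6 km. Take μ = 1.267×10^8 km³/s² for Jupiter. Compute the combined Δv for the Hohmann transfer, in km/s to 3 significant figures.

Δv = 14.3 km/s

Semi-major axis of the transfer orbit: a_t = (1.710×10^5 + 1.580×10^6)/2 = 8.755×10^5 km.
Circular speed at r₁: v₁ = √(μ/r₁) = √(1.267×10^8/1.710×10^5) = 27.220 km/s.
On the transfer ellipse at r₁, vis-viva equation gives v_p = √[μ(2/r₁ − 1/a_t)] = 36.567 km/s.
First burn Δv₁ = |v_p − v₁| = 9.347 km/s.
Circular speed at r₂: v₂ = √(μ/r₂) = 8.955 km/s.
Transfer-orbit speed at r₂: v_a = √[μ(2/r₂ − 1/a_t)] = 3.958 km/s.
Second burn Δv₂ = |v₂ − v_a| = 4.997 km/s.
Total Δv = Δv₁ + Δv₂ = 14.34 km/s.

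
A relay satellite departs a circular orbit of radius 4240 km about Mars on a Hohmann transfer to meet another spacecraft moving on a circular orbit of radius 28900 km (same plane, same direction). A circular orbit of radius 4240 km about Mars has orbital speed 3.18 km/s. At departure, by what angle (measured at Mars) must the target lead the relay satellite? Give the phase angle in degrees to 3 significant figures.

φ = 102°

From the circular-orbit relation v² = μ/r at r = 4240 km: μ = v²r = (3.18)² × 4240 = 42876.6 km³/s².
Semi-major axis of the transfer orbit: a_t = (4240 + 28900)/2 = 16570 km.
Transfer time t = π√(a_t³/μ) = 32360 s.
Target angular speed ω₂ = √(μ/r₂³) = 4.215×10^-5 rad/s.
Angle swept by the target during transfer: ω₂·t = 1.364 rad = 78.15°.
The relay satellite traverses 180° on the transfer ellipse, so the target must lead by 180° − 78.15° = 102°.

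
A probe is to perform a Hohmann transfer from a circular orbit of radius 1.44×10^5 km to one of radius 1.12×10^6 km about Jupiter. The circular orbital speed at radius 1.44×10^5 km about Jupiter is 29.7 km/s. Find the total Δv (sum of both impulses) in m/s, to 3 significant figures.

From the circular-orbit relation v² = μ/r at r = 1.44×10^5 km: μ = v²r = (29.7)² × 1.44×10^5 = 1.27021×10^8 km³/s².
Transfer-ellipse semi-major axis a_t = (r₁ + r₂)/2 = (1.440×10^5 + 1.120×10^6)/2 = 6.320×10^5 km.
At r₁ the circular-orbit speed is v₁ = √(μ/r₁) = 29.700 km/s.
Transfer-orbit speed at r₁ (vis-viva): v_p = √[μ(2/r₁ − 1/a_t)] = 39.537 km/s.
First burn Δv₁ = |v_p − v₁| = 9.837 km/s.
Circular speed at r₂: v₂ = √(μ/r₂) = 10.649 km/s.
Transfer-orbit speed at r₂: v_a = √[μ(2/r₂ − 1/a_t)] = 5.0834 km/s.
Second burn Δv₂ = |v₂ − v_a| = 5.566 km/s.
Total Δv = Δv₁ + Δv₂ = 15.40 km/s.

Δv = 15400 m/s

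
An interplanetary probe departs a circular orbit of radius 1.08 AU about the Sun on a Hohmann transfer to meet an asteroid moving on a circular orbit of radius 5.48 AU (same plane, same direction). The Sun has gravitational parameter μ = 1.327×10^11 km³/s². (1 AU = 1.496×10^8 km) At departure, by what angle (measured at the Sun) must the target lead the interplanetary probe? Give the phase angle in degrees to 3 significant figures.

φ = 96.6°

In km: r₁ = 1.08 × 1.496×10^8 = 1.61568×10^8 km; r₂ = 5.48 × 1.496×10^8 = 8.19808×10^8 km.
Transfer-ellipse semi-major axis a_t = (r₁ + r₂)/2 = (1.61568×10^8 + 8.19808×10^8)/2 = 4.90688×10^8 km.
The half-period of the transfer ellipse is t = π√(a_t³/μ) = 9.37395×10^7 s.
The target's mean motion on its circular orbit is ω₂ = √(μ/r₂³) = 1.55191×10^-8 rad/s.
Angle swept by the target during transfer: ω₂·t = 1.45475 rad = 83.351°.
Arrival is 180° from departure on the ellipse, so φ = 180° − 83.351° = 96.6°.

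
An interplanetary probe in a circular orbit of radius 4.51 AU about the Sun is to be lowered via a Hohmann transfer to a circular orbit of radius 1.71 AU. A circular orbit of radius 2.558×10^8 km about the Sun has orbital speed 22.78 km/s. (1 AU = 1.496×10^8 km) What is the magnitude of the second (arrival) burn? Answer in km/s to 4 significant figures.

Δv₂ = 4.652 km/s

From the circular-orbit relation v² = μ/r at r = 2.558×10^8 km: μ = v²r = (22.78)² × 2.558×10^8 = 1.32742×10^11 km³/s².
In km: r₁ = 4.51 × 1.496×10^8 = 6.74696×10^8 km; r₂ = 1.71 × 1.496×10^8 = 2.55816×10^8 km.
The Hohmann ellipse has a_t = (r₁ + r₂)/2 = 4.65256×10^8 km.
On the circular orbit at r = 2.55816×10^8 km, v_c = √(μ/r) = 22.779 km/s.
Transfer-orbit speed at the same r (vis-viva, a = a_t): v_t = √[μ(2/r − 1/a_t)] = 27.431 km/s.
Δv₂ = |v_t − v_c| = |27.431 − 22.779| = 4.652 km/s.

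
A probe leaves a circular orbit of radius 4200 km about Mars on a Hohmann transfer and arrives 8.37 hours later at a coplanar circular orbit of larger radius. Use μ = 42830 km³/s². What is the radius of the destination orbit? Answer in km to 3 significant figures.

Transfer time t = 8.37 hours = 30132 s, and t = π√(a_t³/μ).
So a_t = (μ t²/π²)^(1/3) = (42830 × (30132)² / π²)^(1/3) = 15794 km.
Since a_t = (r₁ + r₂)/2, r₂ = 2a_t − r₁ = 2×15794 − 4200 = 27388 km.

r₂ = 27400 km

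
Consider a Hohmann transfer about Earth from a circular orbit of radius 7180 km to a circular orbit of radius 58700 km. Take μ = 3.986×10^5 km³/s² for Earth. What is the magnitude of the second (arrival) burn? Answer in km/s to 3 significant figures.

Δv₂ = 1.39 km/s

Semi-major axis of the transfer orbit: a_t = (7180 + 58700)/2 = 32940 km.
Circular speed at r = 58700 km: v_c = √(μ/r) = 2.606 km/s.
Vis-viva on the transfer ellipse at r = 58700 km gives v_t = √[μ(2/r − 1/a_t)] = 1.217 km/s.
Δv₂ = |v_t − v_c| = |1.217 − 2.606| = 1.389 km/s.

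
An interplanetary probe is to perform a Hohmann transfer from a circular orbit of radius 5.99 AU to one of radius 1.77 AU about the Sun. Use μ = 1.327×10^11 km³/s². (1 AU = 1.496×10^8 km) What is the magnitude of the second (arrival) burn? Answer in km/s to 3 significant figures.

In km: r₁ = 5.99 × 1.496×10^8 = 8.96104×10^8 km; r₂ = 1.77 × 1.496×10^8 = 2.64792×10^8 km.
Semi-major axis of the transfer orbit: a_t = (8.96104×10^8 + 2.64792×10^8)/2 = 5.80448×10^8 km.
On the circular orbit at r = 2.64792×10^8 km, v_c = √(μ/r) = 22.386 km/s.
Transfer-orbit speed at the same r (vis-viva, a = a_t): v_t = √[μ(2/r − 1/a_t)] = 27.815 km/s.
Δv₂ = |v_t − v_c| = |27.815 − 22.386| = 5.429 km/s.

Δv₂ = 5.43 km/s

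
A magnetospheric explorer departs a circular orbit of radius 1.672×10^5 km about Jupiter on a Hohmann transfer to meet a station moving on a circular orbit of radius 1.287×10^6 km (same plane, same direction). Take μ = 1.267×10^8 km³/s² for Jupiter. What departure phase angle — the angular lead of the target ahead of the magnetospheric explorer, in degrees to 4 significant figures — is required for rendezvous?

φ = 103.6°

Transfer-ellipse semi-major axis a_t = (r₁ + r₂)/2 = (1.672×10^5 + 1.287×10^6)/2 = 7.271×10^5 km.
Transfer time t = π√(a_t³/μ) = 1.73043×10^5 s.
The target's mean motion on its circular orbit is ω₂ = √(μ/r₂³) = 7.70940×10^-6 rad/s.
Angle swept by the target during transfer: ω₂·t = 1.3341 rad = 76.44°.
Arrival is 180° from departure on the ellipse, so φ = 180° − 76.44° = 103.6°.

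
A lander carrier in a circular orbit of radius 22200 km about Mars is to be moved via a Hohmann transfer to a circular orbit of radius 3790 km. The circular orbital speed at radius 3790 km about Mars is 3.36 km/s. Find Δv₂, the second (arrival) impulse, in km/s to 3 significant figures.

From the circular-orbit relation v² = μ/r at r = 3790 km: μ = v²r = (3.36)² × 3790 = 42787.6 km³/s².
Semi-major axis of the transfer orbit: a_t = (22200 + 3790)/2 = 12995 km.
Circular speed at r = 3790 km: v_c = √(μ/r) = 3.360 km/s.
Transfer-orbit speed at the same r (vis-viva, a = a_t): v_t = √[μ(2/r − 1/a_t)] = 4.392 km/s.
Δv₂ = |v_t − v_c| = |4.392 − 3.360| = 1.032 km/s.

Δv₂ = 1.03 km/s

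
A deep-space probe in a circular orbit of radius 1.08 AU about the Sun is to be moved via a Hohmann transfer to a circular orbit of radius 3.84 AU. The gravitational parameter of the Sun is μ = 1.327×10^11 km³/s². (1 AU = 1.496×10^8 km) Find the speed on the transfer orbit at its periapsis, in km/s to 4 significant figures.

v = 35.81 km/s

In km: r₁ = 1.08 × 1.496×10^8 = 1.61568×10^8 km; r₂ = 3.84 × 1.496×10^8 = 5.74464×10^8 km.
Transfer-ellipse semi-major axis a_t = (r₁ + r₂)/2 = (1.61568×10^8 + 5.74464×10^8)/2 = 3.68016×10^8 km.
At periapsis, r = 1.61568×10^8 km.
Applying v² = μ(2/r − 1/a_t): v = 35.81 km/s.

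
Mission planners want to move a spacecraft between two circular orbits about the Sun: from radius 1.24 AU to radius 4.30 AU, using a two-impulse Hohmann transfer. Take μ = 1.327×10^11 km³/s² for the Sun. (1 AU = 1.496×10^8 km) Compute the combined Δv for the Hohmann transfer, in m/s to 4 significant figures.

Δv = 11330 m/s

In km: r₁ = 1.24 × 1.496×10^8 = 1.85504×10^8 km; r₂ = 4.30 × 1.496×10^8 = 6.4328×10^8 km.
The Hohmann ellipse has a_t = (r₁ + r₂)/2 = 4.14392×10^8 km.
Circular speed at r₁: v₁ = √(μ/r₁) = √(1.327×10^11/1.85504×10^8) = 26.746 km/s.
On the transfer ellipse at r₁, vis-viva gives v_p = √[μ(2/r₁ − 1/a_t)] = 33.324 km/s.
First burn Δv₁ = |v_p − v₁| = 6.578 km/s.
At r₂, v₂ = √(μ/r₂) = 14.363 km/s.
Transfer-orbit speed at r₂: v_a = √[μ(2/r₂ − 1/a_t)] = 9.6096 km/s.
Second burn Δv₂ = |v₂ − v_a| = 4.753 km/s.
Total Δv = Δv₁ + Δv₂ = 11.33 km/s.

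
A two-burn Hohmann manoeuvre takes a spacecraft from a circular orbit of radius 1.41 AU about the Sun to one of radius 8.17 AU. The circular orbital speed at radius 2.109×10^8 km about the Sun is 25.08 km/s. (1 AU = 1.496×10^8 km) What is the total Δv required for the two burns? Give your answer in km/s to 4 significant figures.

From the circular-orbit relation v² = μ/r at r = 2.109×10^8 km: μ = v²r = (25.08)² × 2.109×10^8 = 1.32657×10^11 km³/s².
In km: r₁ = 1.41 × 1.496×10^8 = 2.10936×10^8 km; r₂ = 8.17 × 1.496×10^8 = 1.222232×10^9 km.
Transfer-ellipse semi-major axis a_t = (r₁ + r₂)/2 = (2.10936×10^8 + 1.222232×10^9)/2 = 7.16584×10^8 km.
At r₁ the circular-orbit speed is v₁ = √(μ/r₁) = 25.078 km/s.
Transfer-orbit speed at r₁ (vis-viva): v_p = √[μ(2/r₁ − 1/a_t)] = 32.752 km/s.
First burn Δv₁ = |v_p − v₁| = 7.674 km/s.
At r₂, v₂ = √(μ/r₂) = 10.418 km/s.
Transfer-orbit speed at r₂: v_a = √[μ(2/r₂ − 1/a_t)] = 5.6524 km/s.
Second burn Δv₂ = |v₂ − v_a| = 4.766 km/s.
Total Δv = Δv₁ + Δv₂ = 12.44 km/s.

Δv = 12.44 km/s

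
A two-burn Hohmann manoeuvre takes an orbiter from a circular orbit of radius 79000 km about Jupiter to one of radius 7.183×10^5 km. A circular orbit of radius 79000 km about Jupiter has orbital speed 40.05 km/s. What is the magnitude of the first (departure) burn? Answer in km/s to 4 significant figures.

Δv₁ = 13.71 km/s

From the circular-orbit relation v² = μ/r at r = 79000 km: μ = v²r = (40.05)² × 79000 = 1.26716×10^8 km³/s².
The Hohmann ellipse has a_t = (r₁ + r₂)/2 = 3.9865×10^5 km.
On the circular orbit at r = 79000 km, v_c = √(μ/r) = 40.05 km/s.
Vis-viva on the transfer ellipse at r = 79000 km gives v_t = √[μ(2/r − 1/a_t)] = 53.76 km/s.
Δv₁ = |v_t − v_c| = |53.76 − 40.05| = 13.71 km/s.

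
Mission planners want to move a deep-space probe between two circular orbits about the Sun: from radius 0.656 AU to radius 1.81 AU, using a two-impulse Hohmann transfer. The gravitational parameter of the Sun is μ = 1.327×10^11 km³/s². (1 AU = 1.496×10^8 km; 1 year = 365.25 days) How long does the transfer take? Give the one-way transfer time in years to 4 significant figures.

t = 0.6846 years

In km: r₁ = 0.656 × 1.496×10^8 = 9.81376×10^7 km; r₂ = 1.81 × 1.496×10^8 = 2.70776×10^8 km.
Transfer-ellipse semi-major axis a_t = (r₁ + r₂)/2 = (9.81376×10^7 + 2.70776×10^8)/2 = 1.844568×10^8 km.
Transfer time t = π√(a_t³/μ) = π√((1.844568×10^8)³ / 1.327×10^11) = 2.1605×10^7 s.
Converting: 2.1605×10^7 s ÷ 3.15576×10^7 s/year (365.25 × 86400) = 0.6846 years.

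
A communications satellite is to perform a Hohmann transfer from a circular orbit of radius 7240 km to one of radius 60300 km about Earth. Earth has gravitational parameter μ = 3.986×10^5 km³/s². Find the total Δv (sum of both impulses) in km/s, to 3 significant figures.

Semi-major axis of the transfer orbit: a_t = (7240 + 60300)/2 = 33770 km.
Circular speed at r₁: v₁ = √(μ/r₁) = √(3.986×10^5/7240) = 7.420 km/s.
Transfer-orbit speed at r₁ (vis-viva equation): v_p = √[μ(2/r₁ − 1/a_t)] = 9.915 km/s.
First burn Δv₁ = |v_p − v₁| = 2.495 km/s.
Circular speed at r₂: v₂ = √(μ/r₂) = 2.571 km/s.
Transfer-orbit speed at r₂: v_a = √[μ(2/r₂ − 1/a_t)] = 1.190 km/s.
Second burn Δv₂ = |v₂ − v_a| = 1.381 km/s.
Δv = Δv₁ + Δv₂ = 2.495 + 1.381 = 3.876 km/s.

Δv = 3.88 km/s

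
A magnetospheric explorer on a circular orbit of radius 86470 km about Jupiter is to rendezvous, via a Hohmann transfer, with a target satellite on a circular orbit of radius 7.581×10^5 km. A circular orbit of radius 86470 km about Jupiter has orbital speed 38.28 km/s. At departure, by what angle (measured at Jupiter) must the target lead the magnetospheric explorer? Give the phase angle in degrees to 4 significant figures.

φ = 105.2°

From the circular-orbit relation v² = μ/r at r = 86470 km: μ = v²r = (38.28)² × 86470 = 1.26710×10^8 km³/s².
The Hohmann ellipse has a_t = (r₁ + r₂)/2 = 4.22285×10^5 km.
The half-period of the transfer ellipse is t = π√(a_t³/μ) = 76590 s.
Target angular speed ω₂ = √(μ/r₂³) = 1.705×10^-5 rad/s.
Angle swept by the target during transfer: ω₂·t = 1.306 rad = 74.83°.
Arrival is 180° from departure on the ellipse, so φ = 180° − 74.83° = 105.2°.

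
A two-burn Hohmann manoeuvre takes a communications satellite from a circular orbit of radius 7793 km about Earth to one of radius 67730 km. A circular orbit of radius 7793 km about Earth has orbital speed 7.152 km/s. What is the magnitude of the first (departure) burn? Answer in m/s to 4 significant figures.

Δv₁ = 2426 m/s

From the circular-orbit relation v² = μ/r at r = 7793 km: μ = v²r = (7.152)² × 7793 = 3.98621×10^5 km³/s².
The Hohmann ellipse has a_t = (r₁ + r₂)/2 = 37761.5 km.
Circular speed at r = 7793 km: v_c = √(μ/r) = 7.152 km/s.
Vis-viva on the transfer ellipse at r = 7793 km gives v_t = √[μ(2/r − 1/a_t)] = 9.578 km/s.
Δv₁ = |v_t − v_c| = |9.578 − 7.152| = 2.426 km/s.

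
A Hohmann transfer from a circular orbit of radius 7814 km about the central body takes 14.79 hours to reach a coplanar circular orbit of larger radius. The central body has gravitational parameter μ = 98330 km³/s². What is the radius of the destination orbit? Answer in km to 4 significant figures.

r₂ = 53090 km

Transfer time t = 14.79 hours = 53244 s, and t = π√(a_t³/μ).
So a_t = (μ t²/π²)^(1/3) = (98330 × (53244)² / π²)^(1/3) = 30454 km.
Since a_t = (r₁ + r₂)/2, r₂ = 2a_t − r₁ = 2×30454 − 7814 = 53094 km.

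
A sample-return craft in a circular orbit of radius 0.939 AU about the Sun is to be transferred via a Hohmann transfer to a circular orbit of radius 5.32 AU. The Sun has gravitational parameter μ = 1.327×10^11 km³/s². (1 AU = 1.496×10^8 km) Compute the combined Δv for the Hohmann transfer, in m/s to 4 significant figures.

In km: r₁ = 0.939 × 1.496×10^8 = 1.404744×10^8 km; r₂ = 5.32 × 1.496×10^8 = 7.95872×10^8 km.
Transfer-ellipse semi-major axis a_t = (r₁ + r₂)/2 = (1.404744×10^8 + 7.95872×10^8)/2 = 4.681732×10^8 km.
Circular speed at r₁: v₁ = √(μ/r₁) = √(1.327×10^11/1.404744×10^8) = 30.735 km/s.
Transfer-orbit speed at r₁ (vis-viva equation): v_p = √[μ(2/r₁ − 1/a_t)] = 40.073 km/s.
First burn Δv₁ = |v_p − v₁| = 9.338 km/s.
At r₂, v₂ = √(μ/r₂) = 12.913 km/s.
Transfer-orbit speed at r₂: v_a = √[μ(2/r₂ − 1/a_t)] = 7.0731 km/s.
Second burn Δv₂ = |v₂ − v_a| = 5.840 km/s.
Total Δv = Δv₁ + Δv₂ = 15.18 km/s.

Δv = 15180 m/s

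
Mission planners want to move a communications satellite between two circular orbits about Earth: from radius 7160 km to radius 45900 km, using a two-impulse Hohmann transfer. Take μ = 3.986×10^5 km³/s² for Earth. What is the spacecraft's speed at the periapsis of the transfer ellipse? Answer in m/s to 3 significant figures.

v = 9810 m/s

Semi-major axis of the transfer orbit: a_t = (7160 + 45900)/2 = 26530 km.
The periapsis of the transfer ellipse is at r = 7160 km.
Vis-viva: v = √[μ(2/r − 1/a_t)] = √[3.986×10^5 × (2/7160 − 1/26530)] = 9.814 km/s.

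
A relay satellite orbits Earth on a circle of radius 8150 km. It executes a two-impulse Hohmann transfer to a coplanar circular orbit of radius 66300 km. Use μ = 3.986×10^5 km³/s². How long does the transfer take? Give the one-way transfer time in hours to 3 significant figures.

t = 9.93 hours

Transfer-ellipse semi-major axis a_t = (r₁ + r₂)/2 = (8150 + 66300)/2 = 37225 km.
By Kepler's third law the transfer-orbit period is T = 2π√(a_t³/μ), so t = T/2 = 35740 s.
Converting: 35740 s ÷ 3600 s/hour = 9.93 hours.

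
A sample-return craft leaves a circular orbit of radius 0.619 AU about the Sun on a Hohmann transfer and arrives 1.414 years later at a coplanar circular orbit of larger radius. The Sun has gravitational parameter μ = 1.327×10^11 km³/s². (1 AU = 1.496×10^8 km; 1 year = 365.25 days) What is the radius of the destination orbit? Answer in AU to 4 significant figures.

In km: r₁ = 0.619 × 1.496×10^8 = 9.26024×10^7 km.
Transfer time t = 1.414 years × 365.25 × 86400 s = 4.46224464×10^7 s, and t = π√(a_t³/μ).
So a_t = (μ t²/π²)^(1/3) = (1.327×10^11 × (4.46224464×10^7)² / π²)^(1/3) = 2.9915×10^8 km.
Since a_t = (r₁ + r₂)/2, r₂ = 2a_t − r₁ = 2×2.9915×10^8 − 9.26024×10^7 = 5.056976×10^8 km.
In AU: r₂ = 5.056976×10^8 / 1.496×10^8 = 3.380 AU.

r₂ = 3.380 AU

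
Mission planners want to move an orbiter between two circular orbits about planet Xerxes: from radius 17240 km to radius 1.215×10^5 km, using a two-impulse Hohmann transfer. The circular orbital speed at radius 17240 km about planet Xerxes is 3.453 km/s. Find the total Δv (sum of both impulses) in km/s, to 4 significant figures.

From the circular-orbit relation v² = μ/r at r = 17240 km: μ = v²r = (3.453)² × 17240 = 2.05556×10^5 km³/s².
Transfer-ellipse semi-major axis a_t = (r₁ + r₂)/2 = (17240 + 1.215×10^5)/2 = 69370 km.
Circular speed at r₁: v₁ = √(μ/r₁) = √(2.05556×10^5/17240) = 3.453 km/s.
On the transfer ellipse at r₁, vis-viva equation gives v_p = √[μ(2/r₁ − 1/a_t)] = 4.570 km/s.
First burn Δv₁ = |v_p − v₁| = 1.117 km/s.
At r₂, v₂ = √(μ/r₂) = 1.3007 km/s.
Transfer-orbit speed at r₂: v_a = √[μ(2/r₂ − 1/a_t)] = 0.64843 km/s.
Second burn Δv₂ = |v₂ − v_a| = 0.6523 km/s.
Δv = Δv₁ + Δv₂ = 1.117 + 0.6523 = 1.769 km/s.

Δv = 1.769 km/s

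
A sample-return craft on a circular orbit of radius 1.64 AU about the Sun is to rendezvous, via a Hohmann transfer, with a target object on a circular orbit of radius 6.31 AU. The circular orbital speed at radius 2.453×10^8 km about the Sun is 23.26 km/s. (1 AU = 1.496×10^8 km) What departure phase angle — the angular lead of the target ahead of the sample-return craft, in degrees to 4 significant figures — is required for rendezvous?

From the circular-orbit relation v² = μ/r at r = 2.453×10^8 km: μ = v²r = (23.26)² × 2.453×10^8 = 1.32714×10^11 km³/s².
In km: r₁ = 1.64 × 1.496×10^8 = 2.45344×10^8 km; r₂ = 6.31 × 1.496×10^8 = 9.43976×10^8 km.
Transfer-ellipse semi-major axis a_t = (r₁ + r₂)/2 = (2.45344×10^8 + 9.43976×10^8)/2 = 5.9466×10^8 km.
Transfer time t = π√(a_t³/μ) = 1.2505×10^8 s.
Target angular speed ω₂ = √(μ/r₂³) = 1.2561×10^-8 rad/s.
Angle swept by the target during transfer: ω₂·t = 1.5708 rad = 90.00°.
Arrival is 180° from departure on the ellipse, so φ = 180° − 90.00° = 90.00°.

φ = 90.00°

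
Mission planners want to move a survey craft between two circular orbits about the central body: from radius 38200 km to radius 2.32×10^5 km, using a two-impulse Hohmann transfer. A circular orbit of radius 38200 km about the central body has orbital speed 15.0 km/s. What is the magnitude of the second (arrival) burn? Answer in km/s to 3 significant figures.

Δv₂ = 2.85 km/s

From the circular-orbit relation v² = μ/r at r = 38200 km: μ = v²r = (15.0)² × 38200 = 8.59500×10^6 km³/s².
Semi-major axis of the transfer orbit: a_t = (38200 + 2.320×10^5)/2 = 1.351×10^5 km.
Circular speed at r = 2.320×10^5 km: v_c = √(μ/r) = 6.087 km/s.
Transfer-orbit speed at the same r (vis-viva, a = a_t): v_t = √[μ(2/r − 1/a_t)] = 3.237 km/s.
Δv₂ = |v_t − v_c| = |3.237 − 6.087| = 2.850 km/s.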